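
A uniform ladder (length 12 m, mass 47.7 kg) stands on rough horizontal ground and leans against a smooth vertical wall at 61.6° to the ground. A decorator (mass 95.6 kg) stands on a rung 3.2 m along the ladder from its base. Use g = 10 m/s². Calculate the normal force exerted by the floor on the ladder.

N_floor ≈ 1430 N

ΣF_y = 0: N_floor = 47.7×10 + 95.6×10 = 1433 N.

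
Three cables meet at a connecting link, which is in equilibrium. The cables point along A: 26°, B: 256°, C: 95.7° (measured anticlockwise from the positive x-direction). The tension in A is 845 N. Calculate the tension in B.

T_B ≈ 2350 N

Resolve: ΣF_x = 845 cos 26° + T_B cos 256° + T_C cos 95.7° = 0.
        ΣF_y = 845 sin 26° + T_B sin 256° + T_C sin 95.7° = 0.
The known terms sum to (759.5, 370.4) N, so -0.2419 T_B − 0.0993 T_C = -759.5 and -0.9703 T_B + 0.9951 T_C = -370.4.
Solving simultaneously: T_B = 2351 N, T_C = 1920 N.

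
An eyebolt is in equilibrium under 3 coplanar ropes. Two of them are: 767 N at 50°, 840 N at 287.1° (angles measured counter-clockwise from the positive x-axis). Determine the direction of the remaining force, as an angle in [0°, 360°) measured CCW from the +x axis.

Sum the known components: ΣF_x = 740 N, ΣF_y = -215.3 N.
For equilibrium the remaining force must supply (−ΣF_x, −ΣF_y) = (-740, 215.3) N.
Magnitude = √((-740)² + (215.3)²) = 770.7 N; direction = atan2(215.3, -740) = 163.8°.

θ ≈ 164°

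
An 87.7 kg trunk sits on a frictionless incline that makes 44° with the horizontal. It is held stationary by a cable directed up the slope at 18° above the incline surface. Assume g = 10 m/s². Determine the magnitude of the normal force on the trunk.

N ≈ 433 N

Take axes along and perpendicular to the incline. Weight components: W sin 44° = 609.2 N down-slope, W cos 44° = 630.9 N into the surface.
Along incline: T cos 18° = W sin 44° → T = 640.6 N.
Perpendicular: N = W cos 44° − T sin 18° = 432.9 N.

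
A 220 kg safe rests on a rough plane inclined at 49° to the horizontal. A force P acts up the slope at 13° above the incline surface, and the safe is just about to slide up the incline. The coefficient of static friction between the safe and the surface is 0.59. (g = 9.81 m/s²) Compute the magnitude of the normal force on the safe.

On the verge of sliding up the incline, friction equals μN and acts down the slope.
Perpendicular: N + P sin 13° = W cos 49° = 1416 N.
Along incline: P cos 13° = W sin 49° + μN  with W sin 49° = 1629 N.
Solving the pair for P and N: P = 2226 N, N = 915.2 N (and f = μN = 540 N).

N ≈ 915 N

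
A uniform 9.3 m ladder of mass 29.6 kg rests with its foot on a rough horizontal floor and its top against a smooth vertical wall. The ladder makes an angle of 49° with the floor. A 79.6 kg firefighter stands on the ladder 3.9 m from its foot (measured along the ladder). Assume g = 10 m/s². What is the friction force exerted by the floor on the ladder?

f ≈ 419 N

Torques about the foot: N_wall · 9.3 sin 49° = 29.6×10×4.65 cos 49° + 79.6×10×3.9 cos 49° → N_wall = 418.83 N.
ΣF_x = 0: f_floor = N_wall = 418.83 N.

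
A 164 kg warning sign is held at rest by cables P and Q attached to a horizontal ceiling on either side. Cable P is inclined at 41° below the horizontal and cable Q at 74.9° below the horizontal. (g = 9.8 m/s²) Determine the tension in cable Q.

Weight W = 164 × 9.8 = 1607 N acts straight down.
Horizontal: T_P cos 41° = T_Q cos 74.9°  →  T_P = 0.3452 T_Q.
Vertical: T_P sin 41° + T_Q sin 74.9° = 1607.
Substituting the horizontal relation into the vertical equation gives 1.192 T_Q = 1607, so T_Q = 1348 N.

T_Q ≈ 1350 N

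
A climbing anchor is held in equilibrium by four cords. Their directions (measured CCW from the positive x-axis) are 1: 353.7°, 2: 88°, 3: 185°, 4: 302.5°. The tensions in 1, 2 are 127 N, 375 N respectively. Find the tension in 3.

T_3 ≈ 351 N

Resolve: ΣF_x = 127 cos 353.7° + 375 cos 88° + T_3 cos 185° + T_4 cos 302.5° = 0.
        ΣF_y = 127 sin 353.7° + 375 sin 88° + T_3 sin 185° + T_4 sin 302.5° = 0.
The known terms sum to (139.3, 360.8) N, so -0.9962 T_3 + 0.5373 T_4 = -139.3 and -0.0872 T_3 − 0.8434 T_4 = -360.8.
Solving simultaneously: T_3 = 351 N, T_4 = 391.6 N.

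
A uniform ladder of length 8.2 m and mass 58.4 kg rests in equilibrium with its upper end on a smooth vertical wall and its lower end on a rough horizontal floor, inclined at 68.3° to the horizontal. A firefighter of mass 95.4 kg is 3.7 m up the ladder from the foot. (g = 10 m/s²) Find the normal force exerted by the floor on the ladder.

ΣF_y = 0: N_floor = 58.4×10 + 95.4×10 = 1538 N.

N_floor ≈ 1540 N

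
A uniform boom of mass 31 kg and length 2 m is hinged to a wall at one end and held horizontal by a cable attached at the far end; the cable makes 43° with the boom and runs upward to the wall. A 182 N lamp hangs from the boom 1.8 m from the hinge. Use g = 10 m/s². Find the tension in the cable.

T ≈ 467 N

Take torques about the hinge: T sin 43° · 2 = 31×10×1 + 182×1.8 = 637.6 N·m.
So T = 637.6 / (0.6820 × 2) = 467.45 N.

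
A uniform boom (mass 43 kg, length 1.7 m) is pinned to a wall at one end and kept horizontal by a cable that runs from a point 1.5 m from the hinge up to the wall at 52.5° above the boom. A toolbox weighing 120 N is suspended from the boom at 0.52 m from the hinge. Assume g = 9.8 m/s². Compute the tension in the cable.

T ≈ 353 N

Take torques about the hinge: T sin 52.5° · 1.5 = 43×9.8×0.85 + 120×0.52 = 420.59 N·m.
So T = 420.59 / (0.7934 × 1.5) = 353.43 N.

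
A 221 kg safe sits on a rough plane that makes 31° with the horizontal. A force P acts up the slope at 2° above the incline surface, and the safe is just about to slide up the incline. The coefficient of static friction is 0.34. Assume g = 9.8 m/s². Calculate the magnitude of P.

On the verge of sliding up the incline, friction equals μN and acts down the slope.
Perpendicular: N + P sin 2° = W cos 31° = 1856 N.
Along incline: P cos 2° = W sin 31° + μN  with W sin 31° = 1115 N.
Solving the pair for P and N: P = 1727 N, N = 1796 N (and f = μN = 610.7 N).

P ≈ 1730 N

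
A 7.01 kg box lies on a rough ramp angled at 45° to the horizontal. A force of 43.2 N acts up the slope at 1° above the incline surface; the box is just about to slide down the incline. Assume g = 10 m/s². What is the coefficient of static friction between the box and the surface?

μ ≈ 0.131

On the verge of sliding down the incline, friction is at its maximum μN and acts up the slope.
Perpendicular to incline: N = W cos 45° − P sin 1° = 49.57 − 0.7539 = 48.81 N.
Along incline: P cos 1° + μN = W sin 45° → μ = (W sin 45° − P cos 1°) / N = 0.1306.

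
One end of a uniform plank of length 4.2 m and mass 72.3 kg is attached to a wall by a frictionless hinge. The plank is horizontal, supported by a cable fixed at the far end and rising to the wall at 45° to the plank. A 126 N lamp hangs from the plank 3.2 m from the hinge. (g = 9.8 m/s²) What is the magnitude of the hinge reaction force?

|H| ≈ 592 N

Take torques about the hinge: T sin 45° · 4.2 = 72.3×9.8×2.1 + 126×3.2 = 1891.1 N·m.
So T = 1891.1 / (0.7071 × 4.2) = 636.78 N.
ΣF_x = 0: H_x = T cos 45° = 450.27 N.
ΣF_y = 0: H_y = (72.3×9.8 + 126) − T sin 45° = 834.54 − 450.27 = 384.27 N.
|H| = √(H_x² + H_y²) = √((450.27)² + (384.27)²) = 591.95 N.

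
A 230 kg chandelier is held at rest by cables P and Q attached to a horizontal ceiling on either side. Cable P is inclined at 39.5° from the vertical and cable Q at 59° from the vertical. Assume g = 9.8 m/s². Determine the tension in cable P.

T_P ≈ 1950 N

Angles from the horizontal: cable P is 90° − 39.5° = 50.5°, cable Q is 90° − 59° = 31°.
Weight W = 230 × 9.8 = 2254 N acts straight down.
Horizontal: T_P cos 50.5° = T_Q cos 31°  →  T_Q = 0.7421 T_P.
Vertical: T_P sin 50.5° + T_Q sin 31° = 2254.
Substituting the horizontal relation into the vertical equation gives 1.154 T_P = 2254, so T_P = 1954 N.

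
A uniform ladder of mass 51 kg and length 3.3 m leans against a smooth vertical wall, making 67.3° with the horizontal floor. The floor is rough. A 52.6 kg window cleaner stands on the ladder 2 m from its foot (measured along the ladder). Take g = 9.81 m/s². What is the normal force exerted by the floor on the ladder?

ΣF_y = 0: N_floor = 51×9.81 + 52.6×9.81 = 1016.3 N.

N_floor ≈ 1020 N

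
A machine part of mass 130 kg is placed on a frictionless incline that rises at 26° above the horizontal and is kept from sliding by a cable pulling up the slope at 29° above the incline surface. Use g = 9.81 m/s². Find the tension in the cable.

Take axes along and perpendicular to the incline. Weight components: W sin 26° = 559.1 N down-slope, W cos 26° = 1146 N into the surface.
Along incline: T cos 29° = W sin 26° → T = 639.2 N.
Perpendicular: N = W cos 26° − T sin 29° = 836.3 N.

T ≈ 639 N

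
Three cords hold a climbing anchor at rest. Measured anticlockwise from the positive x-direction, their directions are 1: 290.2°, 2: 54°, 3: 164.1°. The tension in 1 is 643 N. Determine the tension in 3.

T_3 ≈ 569 N

Resolve: ΣF_x = 643 cos 290.2° + T_2 cos 54° + T_3 cos 164.1° = 0.
        ΣF_y = 643 sin 290.2° + T_2 sin 54° + T_3 sin 164.1° = 0.
The known terms sum to (222, -603.5) N, so 0.5878 T_2 − 0.9617 T_3 = -222 and 0.8090 T_2 + 0.2740 T_3 = 603.5.
Solving simultaneously: T_2 = 553.2 N, T_3 = 569 N.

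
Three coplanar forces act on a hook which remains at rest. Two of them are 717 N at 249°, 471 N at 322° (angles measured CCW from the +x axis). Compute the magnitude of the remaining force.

Sum the known components: ΣF_x = 114.2 N, ΣF_y = -959.4 N.
For equilibrium the remaining force must supply (−ΣF_x, −ΣF_y) = (-114.2, 959.4) N.
Magnitude = √((-114.2)² + (959.4)²) = 966.1 N; direction = atan2(959.4, -114.2) = 96.8°.

F ≈ 966 N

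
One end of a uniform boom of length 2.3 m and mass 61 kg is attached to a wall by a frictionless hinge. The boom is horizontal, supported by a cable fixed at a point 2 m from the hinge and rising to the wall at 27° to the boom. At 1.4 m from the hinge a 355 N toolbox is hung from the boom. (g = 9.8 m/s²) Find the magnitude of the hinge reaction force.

Take torques about the hinge: T sin 27° · 2 = 61×9.8×1.15 + 355×1.4 = 1184.5 N·m.
So T = 1184.5 / (0.4540 × 2) = 1304.5 N.
ΣF_x = 0: H_x = T cos 27° = 1162.3 N.
ΣF_y = 0: H_y = (61×9.8 + 355) − T sin 27° = 952.8 − 592.24 = 360.57 N.
|H| = √(H_x² + H_y²) = √((1162.3)² + (360.57)²) = 1217 N.

|H| ≈ 1220 N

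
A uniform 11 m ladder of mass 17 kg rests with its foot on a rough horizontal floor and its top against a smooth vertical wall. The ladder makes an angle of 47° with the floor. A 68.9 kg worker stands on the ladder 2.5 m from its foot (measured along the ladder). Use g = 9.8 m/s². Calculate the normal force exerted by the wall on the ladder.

Torques about the foot: N_wall · 11 sin 47° = 17×9.8×5.5 cos 47° + 68.9×9.8×2.5 cos 47° → N_wall = 220.78 N.

N_wall ≈ 221 N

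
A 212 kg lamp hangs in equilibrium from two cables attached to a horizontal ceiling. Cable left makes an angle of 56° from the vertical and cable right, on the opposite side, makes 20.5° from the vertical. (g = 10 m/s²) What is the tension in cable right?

Angles from the horizontal: cable left is 90° − 56° = 34°, cable right is 90° − 20.5° = 69.5°.
Weight W = 212 × 10 = 2120 N acts straight down.
Horizontal: T_left cos 34° = T_right cos 69.5°  →  T_left = 0.4224 T_right.
Vertical: T_left sin 34° + T_right sin 69.5° = 2120.
Substituting the horizontal relation into the vertical equation gives 1.173 T_right = 2120, so T_right = 1808 N.

T_right ≈ 1810 N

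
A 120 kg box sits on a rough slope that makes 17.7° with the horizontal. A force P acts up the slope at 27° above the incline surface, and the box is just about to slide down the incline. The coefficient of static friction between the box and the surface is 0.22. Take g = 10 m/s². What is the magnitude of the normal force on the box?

On the verge of sliding down the incline, friction equals μN and acts up the slope.
Perpendicular: N + P sin 27° = W cos 17.7° = 1143 N.
Along incline: P cos 27° + μN = W sin 17.7° with W sin 17.7° = 364.8 N.
Solving the pair for P and N: P = 143.3 N, N = 1078 N (and f = μN = 237.2 N).

N ≈ 1080 N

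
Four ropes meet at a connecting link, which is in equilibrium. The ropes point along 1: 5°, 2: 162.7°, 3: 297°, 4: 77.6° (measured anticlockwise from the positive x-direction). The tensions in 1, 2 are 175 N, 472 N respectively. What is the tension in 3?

Resolve: ΣF_x = 175 cos 5° + 472 cos 162.7° + T_3 cos 297° + T_4 cos 77.6° = 0.
        ΣF_y = 175 sin 5° + 472 sin 162.7° + T_3 sin 297° + T_4 sin 77.6° = 0.
The known terms sum to (-276.3, 155.6) N, so 0.4540 T_3 + 0.2147 T_4 = 276.3 and -0.8910 T_3 + 0.9767 T_4 = -155.6.
Solving simultaneously: T_3 = 477.8 N, T_4 = 276.6 N.

T_3 ≈ 478 N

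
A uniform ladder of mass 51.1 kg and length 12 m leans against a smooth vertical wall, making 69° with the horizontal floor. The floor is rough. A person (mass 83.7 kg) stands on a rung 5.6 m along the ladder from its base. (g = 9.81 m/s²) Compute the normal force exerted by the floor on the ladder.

N_floor ≈ 1320 N

ΣF_y = 0: N_floor = 51.1×9.81 + 83.7×9.81 = 1322.4 N.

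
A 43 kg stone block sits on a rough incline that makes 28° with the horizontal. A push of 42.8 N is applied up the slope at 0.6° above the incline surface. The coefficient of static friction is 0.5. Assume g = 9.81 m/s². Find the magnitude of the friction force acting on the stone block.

Axes along / perpendicular to the incline. W sin 28° = 198 N down-slope; W cos 28° = 372.5 N into the surface.
Perpendicular: N = W cos 28° − P sin 0.6° = 372.5 − 0.4482 = 372 N.
Along incline: P cos 0.6° + f = W sin 28° (friction acts up-slope) → f = 198 − 42.8 = 155.2 N.
|f| = 155.2 N ≤ μN = 186 N, so the stone block is indeed static.

f ≈ 155 N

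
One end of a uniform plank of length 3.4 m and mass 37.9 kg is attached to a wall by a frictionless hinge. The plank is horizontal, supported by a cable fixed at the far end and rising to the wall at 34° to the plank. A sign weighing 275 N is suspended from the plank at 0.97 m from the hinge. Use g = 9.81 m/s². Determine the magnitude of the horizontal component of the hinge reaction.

Take torques about the hinge: T sin 34° · 3.4 = 37.9×9.81×1.7 + 275×0.97 = 898.81 N·m.
So T = 898.81 / (0.5592 × 3.4) = 472.74 N.
ΣF_x = 0: H_x = T cos 34° = 391.92 N.

H_x ≈ 392 N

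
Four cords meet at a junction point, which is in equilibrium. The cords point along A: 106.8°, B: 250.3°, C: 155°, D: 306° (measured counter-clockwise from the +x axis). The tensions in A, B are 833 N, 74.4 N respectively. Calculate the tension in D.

Resolve: ΣF_x = 833 cos 106.8° + 74.4 cos 250.3° + T_C cos 155° + T_D cos 306° = 0.
        ΣF_y = 833 sin 106.8° + 74.4 sin 250.3° + T_C sin 155° + T_D sin 306° = 0.
The known terms sum to (-265.8, 727.4) N, so -0.9063 T_C + 0.5878 T_D = 265.8 and 0.4226 T_C − 0.8090 T_D = -727.4.
Solving simultaneously: T_C = 438.3 N, T_D = 1128 N.

T_D ≈ 1130 N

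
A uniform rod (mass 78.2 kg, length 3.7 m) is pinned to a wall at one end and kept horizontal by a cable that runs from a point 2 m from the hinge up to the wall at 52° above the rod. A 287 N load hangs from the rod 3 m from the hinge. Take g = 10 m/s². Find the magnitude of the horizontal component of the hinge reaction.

Take torques about the hinge: T sin 52° · 2 = 78.2×10×1.85 + 287×3 = 2307.7 N·m.
So T = 2307.7 / (0.7880 × 2) = 1464.3 N.
ΣF_x = 0: H_x = T cos 52° = 901.49 N.

H_x ≈ 901 N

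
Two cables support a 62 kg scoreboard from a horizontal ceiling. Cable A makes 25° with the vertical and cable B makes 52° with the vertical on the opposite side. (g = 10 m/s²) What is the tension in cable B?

T_B ≈ 269 N

Angles from the horizontal: cable A is 90° − 25° = 65°, cable B is 90° − 52° = 38°.
Weight W = 62 × 10 = 620 N acts straight down.
Horizontal: T_A cos 65° = T_B cos 38°  →  T_A = 1.865 T_B.
Vertical: T_A sin 65° + T_B sin 38° = 620.
Substituting the horizontal relation into the vertical equation gives 2.306 T_B = 620, so T_B = 268.9 N.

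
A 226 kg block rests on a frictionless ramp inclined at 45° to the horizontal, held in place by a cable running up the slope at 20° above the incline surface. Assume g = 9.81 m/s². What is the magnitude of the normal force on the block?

N ≈ 997 N

Take axes along and perpendicular to the incline. Weight components: W sin 45° = 1568 N down-slope, W cos 45° = 1568 N into the surface.
Along incline: T cos 20° = W sin 45° → T = 1668 N.
Perpendicular: N = W cos 45° − T sin 20° = 997.1 N.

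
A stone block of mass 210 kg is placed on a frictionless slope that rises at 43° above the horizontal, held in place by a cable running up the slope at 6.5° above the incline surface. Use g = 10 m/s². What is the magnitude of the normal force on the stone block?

Take axes along and perpendicular to the incline. Weight components: W sin 43° = 1432 N down-slope, W cos 43° = 1536 N into the surface.
Along incline: T cos 6.5° = W sin 43° → T = 1441 N.
Perpendicular: N = W cos 43° − T sin 6.5° = 1373 N.

N ≈ 1370 N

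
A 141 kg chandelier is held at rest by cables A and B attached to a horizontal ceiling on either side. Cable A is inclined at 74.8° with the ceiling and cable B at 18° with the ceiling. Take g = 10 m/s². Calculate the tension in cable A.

T_A ≈ 1340 N

Weight W = 141 × 10 = 1410 N acts straight down.
Horizontal: T_A cos 74.8° = T_B cos 18°  →  T_B = 0.2757 T_A.
Vertical: T_A sin 74.8° + T_B sin 18° = 1410.
Substituting the horizontal relation into the vertical equation gives 1.05 T_A = 1410, so T_A = 1343 N.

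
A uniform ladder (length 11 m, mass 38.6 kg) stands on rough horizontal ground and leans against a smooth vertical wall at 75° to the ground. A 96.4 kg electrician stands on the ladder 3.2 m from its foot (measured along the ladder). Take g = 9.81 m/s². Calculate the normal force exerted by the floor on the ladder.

N_floor ≈ 1320 N

ΣF_y = 0: N_floor = 38.6×9.81 + 96.4×9.81 = 1324.4 N.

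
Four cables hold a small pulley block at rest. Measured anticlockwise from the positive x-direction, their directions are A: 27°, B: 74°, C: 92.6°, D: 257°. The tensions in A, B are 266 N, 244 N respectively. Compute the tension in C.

Resolve: ΣF_x = 266 cos 27° + 244 cos 74° + T_C cos 92.6° + T_D cos 257° = 0.
        ΣF_y = 266 sin 27° + 244 sin 74° + T_C sin 92.6° + T_D sin 257° = 0.
The known terms sum to (304.3, 355.3) N, so -0.0454 T_C − 0.2250 T_D = -304.3 and 0.9990 T_C − 0.9744 T_D = -355.3.
Solving simultaneously: T_C = 805.2 N, T_D = 1190 N.

T_C ≈ 805 N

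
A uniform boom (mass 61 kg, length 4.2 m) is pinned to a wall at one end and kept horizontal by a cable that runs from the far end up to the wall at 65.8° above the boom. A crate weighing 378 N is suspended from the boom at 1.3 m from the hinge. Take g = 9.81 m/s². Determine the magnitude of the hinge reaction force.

|H| ≈ 591 N

Take torques about the hinge: T sin 65.8° · 4.2 = 61×9.81×2.1 + 378×1.3 = 1748.1 N·m.
So T = 1748.1 / (0.9121 × 4.2) = 456.31 N.
ΣF_x = 0: H_x = T cos 65.8° = 187.05 N.
ΣF_y = 0: H_y = (61×9.81 + 378) − T sin 65.8° = 976.41 − 416.21 = 560.21 N.
|H| = √(H_x² + H_y²) = √((187.05)² + (560.21)²) = 590.61 N.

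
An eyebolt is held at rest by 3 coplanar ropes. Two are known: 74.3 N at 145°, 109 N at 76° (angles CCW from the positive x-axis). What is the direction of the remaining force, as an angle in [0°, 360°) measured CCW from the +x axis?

Sum the known components: ΣF_x = -34.49 N, ΣF_y = 148.4 N.
For equilibrium the remaining force must supply (−ΣF_x, −ΣF_y) = (34.49, -148.4) N.
Magnitude = √((34.49)² + (-148.4)²) = 152.3 N; direction = atan2(-148.4, 34.49) = 283.1°.

θ ≈ 283°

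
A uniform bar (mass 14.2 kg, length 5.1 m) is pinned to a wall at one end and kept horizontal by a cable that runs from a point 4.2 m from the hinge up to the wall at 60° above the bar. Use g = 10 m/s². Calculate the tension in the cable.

T ≈ 99.6 N

Take torques about the hinge: T sin 60° · 4.2 = 14.2×10×2.55 = 362.1 N·m.
So T = 362.1 / (0.8660 × 4.2) = 99.552 N.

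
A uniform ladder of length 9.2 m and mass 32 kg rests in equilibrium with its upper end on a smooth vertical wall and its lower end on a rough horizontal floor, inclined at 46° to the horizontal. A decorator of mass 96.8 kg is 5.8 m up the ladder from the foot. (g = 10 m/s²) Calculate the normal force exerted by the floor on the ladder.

ΣF_y = 0: N_floor = 32×10 + 96.8×10 = 1288 N.

N_floor ≈ 1290 N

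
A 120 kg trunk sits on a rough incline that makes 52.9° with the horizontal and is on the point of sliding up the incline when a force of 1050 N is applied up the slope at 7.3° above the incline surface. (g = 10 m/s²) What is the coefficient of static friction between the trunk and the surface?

On the verge of sliding up the incline, friction is at its maximum μN and acts down the slope.
Perpendicular to incline: N = W cos 52.9° − P sin 7.3° = 723.8 − 133.4 = 590.4 N.
Along incline: P cos 7.3° − μN = W sin 52.9° → μ = −(W sin 52.9° − P cos 7.3°) / N = 0.1429.

μ ≈ 0.143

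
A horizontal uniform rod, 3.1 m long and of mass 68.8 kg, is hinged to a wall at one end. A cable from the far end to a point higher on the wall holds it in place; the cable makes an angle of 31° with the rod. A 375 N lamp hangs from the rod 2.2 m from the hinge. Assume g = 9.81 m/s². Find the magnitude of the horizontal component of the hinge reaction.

Take torques about the hinge: T sin 31° · 3.1 = 68.8×9.81×1.55 + 375×2.2 = 1871.1 N·m.
So T = 1871.1 / (0.5150 × 3.1) = 1171.9 N.
ΣF_x = 0: H_x = T cos 31° = 1004.5 N.

H_x ≈ 1000 N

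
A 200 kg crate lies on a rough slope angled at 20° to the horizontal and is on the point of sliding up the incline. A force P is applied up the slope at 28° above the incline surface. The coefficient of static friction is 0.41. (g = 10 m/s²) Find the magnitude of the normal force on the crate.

N ≈ 1240 N

On the verge of sliding up the incline, friction equals μN and acts down the slope.
Perpendicular: N + P sin 28° = W cos 20° = 1879 N.
Along incline: P cos 28° = W sin 20° + μN  with W sin 20° = 684 N.
Solving the pair for P and N: P = 1353 N, N = 1244 N (and f = μN = 510.2 N).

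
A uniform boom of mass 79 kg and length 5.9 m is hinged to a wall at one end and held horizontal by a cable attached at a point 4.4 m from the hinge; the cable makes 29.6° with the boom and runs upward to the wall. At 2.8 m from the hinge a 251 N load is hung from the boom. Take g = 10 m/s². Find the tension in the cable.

T ≈ 1400 N

Take torques about the hinge: T sin 29.6° · 4.4 = 79×10×2.95 + 251×2.8 = 3033.3 N·m.
So T = 3033.3 / (0.4939 × 4.4) = 1395.7 N.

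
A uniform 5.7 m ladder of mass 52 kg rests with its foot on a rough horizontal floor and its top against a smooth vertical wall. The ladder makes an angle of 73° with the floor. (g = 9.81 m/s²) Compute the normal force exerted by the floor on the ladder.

ΣF_y = 0: N_floor = 52×9.81 = 510.12 N.

N_floor ≈ 510 N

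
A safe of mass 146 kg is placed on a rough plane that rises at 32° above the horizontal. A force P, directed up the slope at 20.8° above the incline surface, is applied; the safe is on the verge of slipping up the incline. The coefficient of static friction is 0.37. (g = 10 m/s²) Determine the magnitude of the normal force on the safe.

N ≈ 828 N

On the verge of sliding up the incline, friction equals μN and acts down the slope.
Perpendicular: N + P sin 20.8° = W cos 32° = 1238 N.
Along incline: P cos 20.8° = W sin 32° + μN  with W sin 32° = 773.7 N.
Solving the pair for P and N: P = 1155 N, N = 827.9 N (and f = μN = 306.3 N).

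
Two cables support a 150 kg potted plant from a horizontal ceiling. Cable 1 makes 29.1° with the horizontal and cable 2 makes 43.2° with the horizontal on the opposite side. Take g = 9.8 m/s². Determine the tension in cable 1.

Weight W = 150 × 9.8 = 1470 N acts straight down.
Horizontal: T_1 cos 29.1° = T_2 cos 43.2°  →  T_2 = 1.199 T_1.
Vertical: T_1 sin 29.1° + T_2 sin 43.2° = 1470.
Substituting the horizontal relation into the vertical equation gives 1.307 T_1 = 1470, so T_1 = 1125 N.

T_1 ≈ 1120 N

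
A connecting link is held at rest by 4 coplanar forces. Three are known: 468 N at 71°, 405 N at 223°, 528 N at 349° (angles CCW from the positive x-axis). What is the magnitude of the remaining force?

Sum the known components: ΣF_x = 374.5 N, ΣF_y = 65.55 N.
For equilibrium the remaining force must supply (−ΣF_x, −ΣF_y) = (-374.5, -65.55) N.
Magnitude = √((-374.5)² + (-65.55)²) = 380.2 N; direction = atan2(-65.55, -374.5) = 189.9°.

F ≈ 380 N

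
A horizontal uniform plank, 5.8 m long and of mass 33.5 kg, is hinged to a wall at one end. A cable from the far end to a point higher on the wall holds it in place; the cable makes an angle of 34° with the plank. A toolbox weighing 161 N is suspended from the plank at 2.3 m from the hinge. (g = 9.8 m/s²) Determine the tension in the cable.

T ≈ 408 N

Take torques about the hinge: T sin 34° · 5.8 = 33.5×9.8×2.9 + 161×2.3 = 1322.4 N·m.
So T = 1322.4 / (0.5592 × 5.8) = 407.72 N.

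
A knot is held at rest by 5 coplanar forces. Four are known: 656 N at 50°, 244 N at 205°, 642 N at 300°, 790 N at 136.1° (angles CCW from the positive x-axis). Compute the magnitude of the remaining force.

F ≈ 394 N

Sum the known components: ΣF_x = -47.71 N, ΣF_y = 391.2 N.
For equilibrium the remaining force must supply (−ΣF_x, −ΣF_y) = (47.71, -391.2) N.
Magnitude = √((47.71)² + (-391.2)²) = 394.1 N; direction = atan2(-391.2, 47.71) = 277.0°.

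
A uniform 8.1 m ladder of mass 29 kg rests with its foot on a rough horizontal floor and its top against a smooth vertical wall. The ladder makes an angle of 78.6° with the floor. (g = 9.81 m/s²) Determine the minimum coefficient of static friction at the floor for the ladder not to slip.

ΣF_y = 0: N_floor = 29×9.81 = 284.49 N.
Torques about the foot: N_wall · 8.1 sin 78.6° = 29×9.81×4.05 cos 78.6° → N_wall = 28.682 N.
ΣF_x = 0: f_floor = N_wall = 28.682 N.
μ_min = f_floor / N_floor = 28.682 / 284.49 = 0.1008.

μ_min ≈ 0.101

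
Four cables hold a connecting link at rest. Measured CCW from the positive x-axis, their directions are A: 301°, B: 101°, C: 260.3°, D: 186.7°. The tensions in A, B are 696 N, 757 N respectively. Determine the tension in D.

T_D ≈ 194 N

Resolve: ΣF_x = 696 cos 301° + 757 cos 101° + T_C cos 260.3° + T_D cos 186.7° = 0.
        ΣF_y = 696 sin 301° + 757 sin 101° + T_C sin 260.3° + T_D sin 186.7° = 0.
The known terms sum to (214, 146.5) N, so -0.1685 T_C − 0.9932 T_D = -214 and -0.9857 T_C − 0.1167 T_D = -146.5.
Solving simultaneously: T_C = 125.6 N, T_D = 194.2 N.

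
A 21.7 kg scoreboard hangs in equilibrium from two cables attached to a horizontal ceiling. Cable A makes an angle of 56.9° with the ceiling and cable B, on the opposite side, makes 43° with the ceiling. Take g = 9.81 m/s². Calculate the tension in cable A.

T_A ≈ 158 N

Weight W = 21.7 × 9.81 = 212.9 N acts straight down.
Horizontal: T_A cos 56.9° = T_B cos 43°  →  T_B = 0.7467 T_A.
Vertical: T_A sin 56.9° + T_B sin 43° = 212.9.
Substituting the horizontal relation into the vertical equation gives 1.347 T_A = 212.9, so T_A = 158 N.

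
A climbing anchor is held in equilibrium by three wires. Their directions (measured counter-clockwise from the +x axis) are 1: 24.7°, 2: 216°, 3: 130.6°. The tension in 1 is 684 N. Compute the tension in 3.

Resolve: ΣF_x = 684 cos 24.7° + T_2 cos 216° + T_3 cos 130.6° = 0.
        ΣF_y = 684 sin 24.7° + T_2 sin 216° + T_3 sin 130.6° = 0.
The known terms sum to (621.4, 285.8) N, so -0.8090 T_2 − 0.6508 T_3 = -621.4 and -0.5878 T_2 + 0.7593 T_3 = -285.8.
Solving simultaneously: T_2 = 660 N, T_3 = 134.5 N.

T_3 ≈ 134 N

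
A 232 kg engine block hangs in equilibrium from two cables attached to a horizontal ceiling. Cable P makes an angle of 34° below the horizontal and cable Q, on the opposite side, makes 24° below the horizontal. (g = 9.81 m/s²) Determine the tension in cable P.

T_P ≈ 2450 N

Weight W = 232 × 9.81 = 2276 N acts straight down.
Horizontal: T_P cos 34° = T_Q cos 24°  →  T_Q = 0.9075 T_P.
Vertical: T_P sin 34° + T_Q sin 24° = 2276.
Substituting the horizontal relation into the vertical equation gives 0.9283 T_P = 2276, so T_P = 2452 N.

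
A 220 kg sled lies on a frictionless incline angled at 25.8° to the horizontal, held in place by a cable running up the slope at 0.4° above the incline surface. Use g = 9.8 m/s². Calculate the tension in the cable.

T ≈ 938 N

Take axes along and perpendicular to the incline. Weight components: W sin 25.8° = 938.4 N down-slope, W cos 25.8° = 1941 N into the surface.
Along incline: T cos 0.4° = W sin 25.8° → T = 938.4 N.
Perpendicular: N = W cos 25.8° − T sin 0.4° = 1935 N.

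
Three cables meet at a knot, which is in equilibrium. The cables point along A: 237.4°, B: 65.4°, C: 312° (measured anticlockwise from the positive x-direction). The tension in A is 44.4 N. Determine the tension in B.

T_B ≈ 46.6 N

Resolve: ΣF_x = 44.4 cos 237.4° + T_B cos 65.4° + T_C cos 312° = 0.
        ΣF_y = 44.4 sin 237.4° + T_B sin 65.4° + T_C sin 312° = 0.
The known terms sum to (-23.92, -37.4) N, so 0.4163 T_B + 0.6691 T_C = 23.92 and 0.9092 T_B − 0.7431 T_C = 37.4.
Solving simultaneously: T_B = 46.64 N, T_C = 6.733 N.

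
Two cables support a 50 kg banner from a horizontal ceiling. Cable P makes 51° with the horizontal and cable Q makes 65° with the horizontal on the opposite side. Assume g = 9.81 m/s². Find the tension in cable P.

Weight W = 50 × 9.81 = 490.5 N acts straight down.
Horizontal: T_P cos 51° = T_Q cos 65°  →  T_Q = 1.489 T_P.
Vertical: T_P sin 51° + T_Q sin 65° = 490.5.
Substituting the horizontal relation into the vertical equation gives 2.127 T_P = 490.5, so T_P = 230.6 N.

T_P ≈ 231 N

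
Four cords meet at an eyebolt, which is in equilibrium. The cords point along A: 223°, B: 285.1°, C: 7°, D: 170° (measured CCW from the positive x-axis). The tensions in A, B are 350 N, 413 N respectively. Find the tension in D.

T_D ≈ 2100 N

Resolve: ΣF_x = 350 cos 223° + 413 cos 285.1° + T_C cos 7° + T_D cos 170° = 0.
        ΣF_y = 350 sin 223° + 413 sin 285.1° + T_C sin 7° + T_D sin 170° = 0.
The known terms sum to (-148.4, -637.4) N, so 0.9925 T_C − 0.9848 T_D = 148.4 and 0.1219 T_C + 0.1736 T_D = 637.4.
Solving simultaneously: T_C = 2235 N, T_D = 2102 N.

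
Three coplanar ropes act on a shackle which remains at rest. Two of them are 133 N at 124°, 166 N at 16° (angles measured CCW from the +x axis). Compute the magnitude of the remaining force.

F ≈ 178 N

Sum the known components: ΣF_x = 85.2 N, ΣF_y = 156 N.
For equilibrium the remaining force must supply (−ΣF_x, −ΣF_y) = (-85.2, -156) N.
Magnitude = √((-85.2)² + (-156)²) = 177.8 N; direction = atan2(-156, -85.2) = 241.4°.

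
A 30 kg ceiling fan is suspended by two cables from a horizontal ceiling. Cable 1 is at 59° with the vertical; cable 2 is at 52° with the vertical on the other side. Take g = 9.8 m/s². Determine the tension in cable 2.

Angles from the horizontal: cable 1 is 90° − 59° = 31°, cable 2 is 90° − 52° = 38°.
Weight W = 30 × 9.8 = 294 N acts straight down.
Horizontal: T_1 cos 31° = T_2 cos 38°  →  T_1 = 0.9193 T_2.
Vertical: T_1 sin 31° + T_2 sin 38° = 294.
Substituting the horizontal relation into the vertical equation gives 1.089 T_2 = 294, so T_2 = 269.9 N.

T_2 ≈ 270 N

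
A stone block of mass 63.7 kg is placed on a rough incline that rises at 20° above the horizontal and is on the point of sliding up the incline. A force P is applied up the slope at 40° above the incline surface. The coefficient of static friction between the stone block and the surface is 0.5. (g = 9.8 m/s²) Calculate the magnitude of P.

On the verge of sliding up the incline, friction equals μN and acts down the slope.
Perpendicular: N + P sin 40° = W cos 20° = 586.6 N.
Along incline: P cos 40° = W sin 20° + μN  with W sin 20° = 213.5 N.
Solving the pair for P and N: P = 466.1 N, N = 287 N (and f = μN = 143.5 N).

P ≈ 466 N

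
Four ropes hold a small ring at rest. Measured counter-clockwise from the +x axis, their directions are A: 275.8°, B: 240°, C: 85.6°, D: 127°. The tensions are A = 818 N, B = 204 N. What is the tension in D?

Resolve: ΣF_x = 818 cos 275.8° + 204 cos 240° + T_C cos 85.6° + T_D cos 127° = 0.
        ΣF_y = 818 sin 275.8° + 204 sin 240° + T_C sin 85.6° + T_D sin 127° = 0.
The known terms sum to (-19.34, -990.5) N, so 0.0767 T_C − 0.6018 T_D = 19.34 and 0.9971 T_C + 0.7986 T_D = 990.5.
Solving simultaneously: T_C = 924.7 N, T_D = 85.75 N.

T_D ≈ 85.8 N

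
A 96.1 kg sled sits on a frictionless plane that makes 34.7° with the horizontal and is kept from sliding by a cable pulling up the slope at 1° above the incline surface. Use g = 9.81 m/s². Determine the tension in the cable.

T ≈ 537 N

Take axes along and perpendicular to the incline. Weight components: W sin 34.7° = 536.7 N down-slope, W cos 34.7° = 775.1 N into the surface.
Along incline: T cos 1° = W sin 34.7° → T = 536.8 N.
Perpendicular: N = W cos 34.7° − T sin 1° = 765.7 N.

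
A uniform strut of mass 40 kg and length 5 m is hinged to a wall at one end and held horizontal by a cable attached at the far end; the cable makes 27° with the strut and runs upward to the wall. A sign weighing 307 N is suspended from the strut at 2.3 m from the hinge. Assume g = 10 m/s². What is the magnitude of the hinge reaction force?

|H| ≈ 763 N

Take torques about the hinge: T sin 27° · 5 = 40×10×2.5 + 307×2.3 = 1706.1 N·m.
So T = 1706.1 / (0.4540 × 5) = 751.6 N.
ΣF_x = 0: H_x = T cos 27° = 669.68 N.
ΣF_y = 0: H_y = (40×10 + 307) − T sin 27° = 707 − 341.22 = 365.78 N.
|H| = √(H_x² + H_y²) = √((669.68)² + (365.78)²) = 763.07 N.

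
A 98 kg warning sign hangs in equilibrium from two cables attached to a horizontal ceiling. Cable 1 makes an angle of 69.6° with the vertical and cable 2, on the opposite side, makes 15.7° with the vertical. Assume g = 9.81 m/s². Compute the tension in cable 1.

Angles from the horizontal: cable 1 is 90° − 69.6° = 20.4°, cable 2 is 90° − 15.7° = 74.3°.
Weight W = 98 × 9.81 = 961.4 N acts straight down.
Horizontal: T_1 cos 20.4° = T_2 cos 74.3°  →  T_2 = 3.464 T_1.
Vertical: T_1 sin 20.4° + T_2 sin 74.3° = 961.4.
Substituting the horizontal relation into the vertical equation gives 3.683 T_1 = 961.4, so T_1 = 261 N.

T_1 ≈ 261 N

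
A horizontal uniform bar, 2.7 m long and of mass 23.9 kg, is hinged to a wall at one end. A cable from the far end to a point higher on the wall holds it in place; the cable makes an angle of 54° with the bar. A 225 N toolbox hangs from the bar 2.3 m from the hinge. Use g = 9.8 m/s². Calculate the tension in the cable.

T ≈ 382 N

Take torques about the hinge: T sin 54° · 2.7 = 23.9×9.8×1.35 + 225×2.3 = 833.7 N·m.
So T = 833.7 / (0.8090 × 2.7) = 381.67 N.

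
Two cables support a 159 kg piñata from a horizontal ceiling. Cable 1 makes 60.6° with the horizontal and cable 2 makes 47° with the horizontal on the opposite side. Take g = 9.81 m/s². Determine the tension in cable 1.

Weight W = 159 × 9.81 = 1560 N acts straight down.
Horizontal: T_1 cos 60.6° = T_2 cos 47°  →  T_2 = 0.7198 T_1.
Vertical: T_1 sin 60.6° + T_2 sin 47° = 1560.
Substituting the horizontal relation into the vertical equation gives 1.398 T_1 = 1560, so T_1 = 1116 N.

T_1 ≈ 1120 N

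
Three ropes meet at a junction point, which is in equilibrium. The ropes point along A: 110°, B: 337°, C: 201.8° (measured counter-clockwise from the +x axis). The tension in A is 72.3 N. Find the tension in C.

Resolve: ΣF_x = 72.3 cos 110° + T_B cos 337° + T_C cos 201.8° = 0.
        ΣF_y = 72.3 sin 110° + T_B sin 337° + T_C sin 201.8° = 0.
The known terms sum to (-24.73, 67.94) N, so 0.9205 T_B − 0.9285 T_C = 24.73 and -0.3907 T_B − 0.3714 T_C = -67.94.
Solving simultaneously: T_B = 102.6 N, T_C = 75.04 N.

T_C ≈ 75 N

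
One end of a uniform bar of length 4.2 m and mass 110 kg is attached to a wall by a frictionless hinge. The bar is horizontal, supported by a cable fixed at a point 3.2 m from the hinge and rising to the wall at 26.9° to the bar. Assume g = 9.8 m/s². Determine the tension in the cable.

Take torques about the hinge: T sin 26.9° · 3.2 = 110×9.8×2.1 = 2263.8 N·m.
So T = 2263.8 / (0.4524 × 3.2) = 1563.6 N.

T ≈ 1560 N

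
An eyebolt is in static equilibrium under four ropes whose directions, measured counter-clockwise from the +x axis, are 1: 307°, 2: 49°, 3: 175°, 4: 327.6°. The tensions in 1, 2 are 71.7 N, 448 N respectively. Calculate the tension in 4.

T_4 ≈ 672 N

Resolve: ΣF_x = 71.7 cos 307° + 448 cos 49° + T_3 cos 175° + T_4 cos 327.6° = 0.
        ΣF_y = 71.7 sin 307° + 448 sin 49° + T_3 sin 175° + T_4 sin 327.6° = 0.
The known terms sum to (337.1, 280.8) N, so -0.9962 T_3 + 0.8443 T_4 = -337.1 and 0.0872 T_3 − 0.5358 T_4 = -280.8.
Solving simultaneously: T_3 = 907.7 N, T_4 = 671.8 N.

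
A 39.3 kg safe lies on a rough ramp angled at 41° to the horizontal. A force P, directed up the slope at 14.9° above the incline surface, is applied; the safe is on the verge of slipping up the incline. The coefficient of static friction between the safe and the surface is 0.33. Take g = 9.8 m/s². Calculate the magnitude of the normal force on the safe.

On the verge of sliding up the incline, friction equals μN and acts down the slope.
Perpendicular: N + P sin 14.9° = W cos 41° = 290.7 N.
Along incline: P cos 14.9° = W sin 41° + μN  with W sin 41° = 252.7 N.
Solving the pair for P and N: P = 331.6 N, N = 205.4 N (and f = μN = 67.78 N).

N ≈ 205 N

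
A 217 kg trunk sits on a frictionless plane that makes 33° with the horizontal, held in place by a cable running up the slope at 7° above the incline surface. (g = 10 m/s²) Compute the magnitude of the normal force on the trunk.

N ≈ 1670 N

Take axes along and perpendicular to the incline. Weight components: W sin 33° = 1182 N down-slope, W cos 33° = 1820 N into the surface.
Along incline: T cos 7° = W sin 33° → T = 1191 N.
Perpendicular: N = W cos 33° − T sin 7° = 1675 N.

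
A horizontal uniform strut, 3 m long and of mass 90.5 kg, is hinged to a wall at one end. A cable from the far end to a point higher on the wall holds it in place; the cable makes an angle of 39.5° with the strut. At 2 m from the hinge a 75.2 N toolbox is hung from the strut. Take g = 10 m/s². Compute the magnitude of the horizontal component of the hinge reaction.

Take torques about the hinge: T sin 39.5° · 3 = 90.5×10×1.5 + 75.2×2 = 1507.9 N·m.
So T = 1507.9 / (0.6361 × 3) = 790.21 N.
ΣF_x = 0: H_x = T cos 39.5° = 609.74 N.

H_x ≈ 610 N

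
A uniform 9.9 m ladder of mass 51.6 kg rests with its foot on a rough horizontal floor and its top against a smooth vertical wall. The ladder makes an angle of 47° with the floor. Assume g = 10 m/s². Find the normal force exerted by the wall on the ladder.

Torques about the foot: N_wall · 9.9 sin 47° = 51.6×10×4.95 cos 47° → N_wall = 240.59 N.

N_wall ≈ 241 N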